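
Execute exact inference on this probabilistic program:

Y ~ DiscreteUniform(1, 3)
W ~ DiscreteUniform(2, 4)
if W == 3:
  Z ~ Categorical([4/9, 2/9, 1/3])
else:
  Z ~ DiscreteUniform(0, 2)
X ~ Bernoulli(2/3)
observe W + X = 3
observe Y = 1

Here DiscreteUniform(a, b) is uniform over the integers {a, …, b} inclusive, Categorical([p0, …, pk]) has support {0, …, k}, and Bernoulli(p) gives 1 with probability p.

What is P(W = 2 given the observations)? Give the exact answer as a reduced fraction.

P(W = 2 | obs) = 2/3

Enumerate traces; 6 have nonzero weight after conditioning:
  (Y=1, W=2, Z=0, X=1) weight 2/81
  (Y=1, W=2, Z=1, X=1) weight 2/81
  (Y=1, W=2, Z=2, X=1) weight 2/81
  (Y=1, W=3, Z=0, X=0) weight 4/243
  (Y=1, W=3, Z=1, X=0) weight 2/243
  (Y=1, W=3, Z=2, X=0) weight 1/81
Group by W:
  weight(W=2) = 2/27
  weight(W=3) = 1/27
Total weight = 2/27 + 1/27 = 1/9
P(W=2 | obs) = 2/27 / 1/9 = 2/3
P(W=3 | obs) = 1/27 / 1/9 = 1/3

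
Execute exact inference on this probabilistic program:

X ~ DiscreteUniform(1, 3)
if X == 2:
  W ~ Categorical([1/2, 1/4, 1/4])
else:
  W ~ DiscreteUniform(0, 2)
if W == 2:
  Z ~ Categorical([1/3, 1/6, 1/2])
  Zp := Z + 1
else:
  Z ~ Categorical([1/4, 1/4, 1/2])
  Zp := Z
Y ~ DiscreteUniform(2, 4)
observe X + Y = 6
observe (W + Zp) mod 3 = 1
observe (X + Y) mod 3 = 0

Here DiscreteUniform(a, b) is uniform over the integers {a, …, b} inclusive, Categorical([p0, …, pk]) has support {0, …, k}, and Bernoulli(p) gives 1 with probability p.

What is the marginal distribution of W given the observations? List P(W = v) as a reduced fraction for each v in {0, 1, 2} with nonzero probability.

Enumerate traces; 6 have nonzero weight after conditioning:
  (X=2, W=0, Z=1, Y=4) weight 1/72
  (X=2, W=1, Z=0, Y=4) weight 1/144
  (X=2, W=2, Z=1, Y=4) weight 1/216
  (X=3, W=0, Z=1, Y=3) weight 1/108
  (X=3, W=1, Z=0, Y=3) weight 1/108
  (X=3, W=2, Z=1, Y=3) weight 1/162
Group by W:
  weight(W=0) = 5/216
  weight(W=1) = 7/432
  weight(W=2) = 7/648
Total weight = 5/216 + 7/432 + 7/648 = 65/1296
P(W=0 | obs) = 5/216 / 65/1296 = 6/13
P(W=1 | obs) = 7/432 / 65/1296 = 21/65
P(W=2 | obs) = 7/648 / 65/1296 = 14/65

P(W=0) = 6/13, P(W=1) = 21/65, P(W=2) = 14/65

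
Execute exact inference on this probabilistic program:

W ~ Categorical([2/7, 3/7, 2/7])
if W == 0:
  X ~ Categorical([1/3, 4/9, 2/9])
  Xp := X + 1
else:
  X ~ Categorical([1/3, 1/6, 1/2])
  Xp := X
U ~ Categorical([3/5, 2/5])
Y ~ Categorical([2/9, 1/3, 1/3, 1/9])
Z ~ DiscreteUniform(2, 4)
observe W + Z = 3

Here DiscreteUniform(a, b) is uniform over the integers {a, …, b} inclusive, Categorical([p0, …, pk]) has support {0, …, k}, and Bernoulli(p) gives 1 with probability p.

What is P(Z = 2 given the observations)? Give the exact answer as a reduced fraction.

Enumerate traces; 48 have nonzero weight after conditioning:
  (W=0, X=0, U=0, Y=0, Z=3) weight 4/945
  (W=0, X=0, U=0, Y=1, Z=3) weight 2/315
  (W=0, X=0, U=0, Y=2, Z=3) weight 2/315
  (W=0, X=0, U=0, Y=3, Z=3) weight 2/945
  (W=0, X=0, U=1, Y=0, Z=3) weight 8/2835
  (W=0, X=0, U=1, Y=1, Z=3) weight 4/945
  (W=0, X=0, U=1, Y=2, Z=3) weight 4/945
  (W=0, X=0, U=1, Y=3, Z=3) weight 4/2835
  (W=1, X=0, U=0, Y=0, Z=2) weight 2/315
  … 39 more
Group by Z:
  weight(Z=2) = 1/7
  weight(Z=3) = 2/21
Total weight = 1/7 + 2/21 = 5/21
P(Z=2 | obs) = 1/7 / 5/21 = 3/5
P(Z=3 | obs) = 2/21 / 5/21 = 2/5

P(Z = 2 | obs) = 3/5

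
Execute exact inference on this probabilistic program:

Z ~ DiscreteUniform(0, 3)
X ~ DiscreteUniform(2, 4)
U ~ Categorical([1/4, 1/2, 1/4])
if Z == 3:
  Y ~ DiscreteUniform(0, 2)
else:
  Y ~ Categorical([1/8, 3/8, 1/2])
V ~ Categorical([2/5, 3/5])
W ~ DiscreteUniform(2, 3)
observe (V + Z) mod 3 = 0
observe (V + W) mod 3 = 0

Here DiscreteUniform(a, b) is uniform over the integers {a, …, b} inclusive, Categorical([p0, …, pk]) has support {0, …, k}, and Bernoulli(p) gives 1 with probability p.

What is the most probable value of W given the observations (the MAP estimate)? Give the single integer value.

Enumerate traces; 81 have nonzero weight after conditioning:
  (Z=0, X=2, U=0, Y=0, V=0, W=3) weight 1/1920
  (Z=0, X=2, U=0, Y=1, V=0, W=3) weight 1/640
  (Z=0, X=2, U=0, Y=2, V=0, W=3) weight 1/480
  (Z=0, X=2, U=1, Y=0, V=0, W=3) weight 1/960
  (Z=0, X=2, U=1, Y=1, V=0, W=3) weight 1/320
  (Z=0, X=2, U=1, Y=2, V=0, W=3) weight 1/240
  (Z=0, X=2, U=2, Y=0, V=0, W=3) weight 1/1920
  (Z=0, X=2, U=2, Y=1, V=0, W=3) weight 1/640
  (Z=2, X=2, U=0, Y=0, V=1, W=2) weight 1/1280
  … 72 more
Group by W:
  weight(W=2) = 3/40
  weight(W=3) = 1/10
Total weight = 3/40 + 1/10 = 7/40
P(W=2 | obs) = 3/40 / 7/40 = 3/7
P(W=3 | obs) = 1/10 / 7/40 = 4/7
argmax = 3

argmax_v P(W = v | obs) = 3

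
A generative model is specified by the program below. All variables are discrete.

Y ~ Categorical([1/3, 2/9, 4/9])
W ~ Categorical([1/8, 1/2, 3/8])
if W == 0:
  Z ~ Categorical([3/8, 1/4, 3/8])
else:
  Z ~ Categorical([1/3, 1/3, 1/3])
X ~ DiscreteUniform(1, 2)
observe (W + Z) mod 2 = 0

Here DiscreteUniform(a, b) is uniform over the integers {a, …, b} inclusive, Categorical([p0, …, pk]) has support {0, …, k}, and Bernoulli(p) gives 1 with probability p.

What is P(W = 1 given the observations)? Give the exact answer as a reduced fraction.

P(W = 1 | obs) = 16/49

Enumerate traces; 30 have nonzero weight after conditioning:
  (Y=0, W=0, Z=0, X=1) weight 1/128
  (Y=0, W=0, Z=0, X=2) weight 1/128
  (Y=0, W=0, Z=2, X=1) weight 1/128
  (Y=0, W=0, Z=2, X=2) weight 1/128
  (Y=0, W=1, Z=1, X=1) weight 1/36
  (Y=0, W=1, Z=1, X=2) weight 1/36
  (Y=0, W=2, Z=0, X=1) weight 1/48
  (Y=0, W=2, Z=0, X=2) weight 1/48
  … 22 more
Group by W:
  weight(W=0) = 3/32
  weight(W=1) = 1/6
  weight(W=2) = 1/4
Total weight = 3/32 + 1/6 + 1/4 = 49/96
P(W=0 | obs) = 3/32 / 49/96 = 9/49
P(W=1 | obs) = 1/6 / 49/96 = 16/49
P(W=2 | obs) = 1/4 / 49/96 = 24/49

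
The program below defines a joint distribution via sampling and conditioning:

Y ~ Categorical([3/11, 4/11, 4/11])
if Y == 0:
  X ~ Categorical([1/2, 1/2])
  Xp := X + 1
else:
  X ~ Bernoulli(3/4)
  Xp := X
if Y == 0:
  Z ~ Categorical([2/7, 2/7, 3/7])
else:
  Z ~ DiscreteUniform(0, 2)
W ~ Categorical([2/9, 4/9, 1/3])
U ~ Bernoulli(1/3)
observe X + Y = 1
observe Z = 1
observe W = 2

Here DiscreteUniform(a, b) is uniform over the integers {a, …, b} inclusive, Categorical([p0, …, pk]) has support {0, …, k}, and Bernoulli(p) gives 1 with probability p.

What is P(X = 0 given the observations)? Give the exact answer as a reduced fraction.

Enumerate traces; 4 have nonzero weight after conditioning:
  (Y=0, X=1, Z=1, W=2, U=0) weight 2/231
  (Y=0, X=1, Z=1, W=2, U=1) weight 1/231
  (Y=1, X=0, Z=1, W=2, U=0) weight 2/297
  (Y=1, X=0, Z=1, W=2, U=1) weight 1/297
Group by X:
  weight(X=0) = 1/99
  weight(X=1) = 1/77
Total weight = 1/99 + 1/77 = 16/693
P(X=0 | obs) = 1/99 / 16/693 = 7/16
P(X=1 | obs) = 1/77 / 16/693 = 9/16

P(X = 0 | obs) = 7/16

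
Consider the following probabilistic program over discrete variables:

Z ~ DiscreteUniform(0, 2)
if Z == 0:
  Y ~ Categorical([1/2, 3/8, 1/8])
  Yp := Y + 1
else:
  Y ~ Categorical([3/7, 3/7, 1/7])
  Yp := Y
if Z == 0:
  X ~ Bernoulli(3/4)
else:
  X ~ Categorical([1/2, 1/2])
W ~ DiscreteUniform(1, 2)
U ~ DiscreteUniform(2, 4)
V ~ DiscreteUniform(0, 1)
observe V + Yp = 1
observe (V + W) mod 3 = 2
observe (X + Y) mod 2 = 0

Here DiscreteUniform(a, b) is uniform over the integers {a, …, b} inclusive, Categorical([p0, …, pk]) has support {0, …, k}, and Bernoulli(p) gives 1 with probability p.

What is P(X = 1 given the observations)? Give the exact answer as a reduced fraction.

Enumerate traces; 15 have nonzero weight after conditioning:
  (Z=0, Y=0, X=0, W=2, U=2, V=0) weight 1/288
  (Z=0, Y=0, X=0, W=2, U=3, V=0) weight 1/288
  (Z=0, Y=0, X=0, W=2, U=4, V=0) weight 1/288
  (Z=1, Y=0, X=0, W=1, U=2, V=1) weight 1/168
  (Z=1, Y=0, X=0, W=1, U=3, V=1) weight 1/168
  (Z=1, Y=0, X=0, W=1, U=4, V=1) weight 1/168
  (Z=1, Y=1, X=1, W=2, U=2, V=0) weight 1/168
  (Z=1, Y=1, X=1, W=2, U=3, V=0) weight 1/168
  … 7 more
Group by X:
  weight(X=0) = 31/672
  weight(X=1) = 1/28
Total weight = 31/672 + 1/28 = 55/672
P(X=0 | obs) = 31/672 / 55/672 = 31/55
P(X=1 | obs) = 1/28 / 55/672 = 24/55

P(X = 1 | obs) = 24/55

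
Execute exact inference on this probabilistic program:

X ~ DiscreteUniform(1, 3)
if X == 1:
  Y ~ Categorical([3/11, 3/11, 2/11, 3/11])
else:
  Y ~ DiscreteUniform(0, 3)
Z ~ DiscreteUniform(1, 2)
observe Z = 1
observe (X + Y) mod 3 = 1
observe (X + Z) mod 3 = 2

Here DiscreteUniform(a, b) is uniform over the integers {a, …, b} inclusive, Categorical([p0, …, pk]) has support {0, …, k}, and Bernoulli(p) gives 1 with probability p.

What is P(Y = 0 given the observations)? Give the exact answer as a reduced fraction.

P(Y = 0 | obs) = 1/2

Enumerate traces; 2 have nonzero weight after conditioning:
  (X=1, Y=0, Z=1) weight 1/22
  (X=1, Y=3, Z=1) weight 1/22
Group by Y:
  weight(Y=0) = 1/22
  weight(Y=3) = 1/22
Total weight = 1/22 + 1/22 = 1/11
P(Y=0 | obs) = 1/22 / 1/11 = 1/2
P(Y=3 | obs) = 1/22 / 1/11 = 1/2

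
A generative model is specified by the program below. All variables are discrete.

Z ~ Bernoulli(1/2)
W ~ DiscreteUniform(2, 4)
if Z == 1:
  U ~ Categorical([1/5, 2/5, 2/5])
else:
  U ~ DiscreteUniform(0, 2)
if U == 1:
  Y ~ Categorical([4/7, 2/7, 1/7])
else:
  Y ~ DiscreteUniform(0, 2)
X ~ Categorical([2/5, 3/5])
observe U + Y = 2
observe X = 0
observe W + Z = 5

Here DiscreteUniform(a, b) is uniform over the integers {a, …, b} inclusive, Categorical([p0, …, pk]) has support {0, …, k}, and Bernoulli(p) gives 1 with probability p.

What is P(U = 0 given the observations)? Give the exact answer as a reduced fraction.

P(U = 0 | obs) = 7/33

Enumerate traces; 3 have nonzero weight after conditioning:
  (Z=1, W=4, U=0, Y=2, X=0) weight 1/225
  (Z=1, W=4, U=1, Y=1, X=0) weight 4/525
  (Z=1, W=4, U=2, Y=0, X=0) weight 2/225
Group by U:
  weight(U=0) = 1/225
  weight(U=1) = 4/525
  weight(U=2) = 2/225
Total weight = 1/225 + 4/525 + 2/225 = 11/525
P(U=0 | obs) = 1/225 / 11/525 = 7/33
P(U=1 | obs) = 4/525 / 11/525 = 4/11
P(U=2 | obs) = 2/225 / 11/525 = 14/33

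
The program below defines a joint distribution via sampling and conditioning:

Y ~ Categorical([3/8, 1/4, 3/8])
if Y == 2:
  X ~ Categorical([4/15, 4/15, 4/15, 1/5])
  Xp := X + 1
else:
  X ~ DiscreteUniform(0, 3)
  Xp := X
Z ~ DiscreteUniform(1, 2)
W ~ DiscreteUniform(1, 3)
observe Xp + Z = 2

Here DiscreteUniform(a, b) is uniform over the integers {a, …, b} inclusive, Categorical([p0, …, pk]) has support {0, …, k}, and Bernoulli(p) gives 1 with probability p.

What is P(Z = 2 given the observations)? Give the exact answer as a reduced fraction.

P(Z = 2 | obs) = 25/66

Enumerate traces; 15 have nonzero weight after conditioning:
  (Y=0, X=0, Z=2, W=1) weight 1/64
  (Y=0, X=0, Z=2, W=2) weight 1/64
  (Y=0, X=0, Z=2, W=3) weight 1/64
  (Y=0, X=1, Z=1, W=1) weight 1/64
  (Y=0, X=1, Z=1, W=2) weight 1/64
  (Y=0, X=1, Z=1, W=3) weight 1/64
  (Y=1, X=0, Z=2, W=1) weight 1/96
  (Y=1, X=0, Z=2, W=2) weight 1/96
  … 7 more
Group by Z:
  weight(Z=1) = 41/320
  weight(Z=2) = 5/64
Total weight = 41/320 + 5/64 = 33/160
P(Z=1 | obs) = 41/320 / 33/160 = 41/66
P(Z=2 | obs) = 5/64 / 33/160 = 25/66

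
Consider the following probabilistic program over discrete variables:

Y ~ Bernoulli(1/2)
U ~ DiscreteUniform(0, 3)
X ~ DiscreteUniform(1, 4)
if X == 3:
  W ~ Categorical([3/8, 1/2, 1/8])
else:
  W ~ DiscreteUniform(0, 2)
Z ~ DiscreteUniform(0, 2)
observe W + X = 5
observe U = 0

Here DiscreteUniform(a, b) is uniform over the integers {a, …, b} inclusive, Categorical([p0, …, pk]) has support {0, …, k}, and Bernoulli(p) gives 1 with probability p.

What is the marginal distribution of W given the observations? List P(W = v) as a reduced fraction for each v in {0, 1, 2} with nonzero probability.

P(W=1) = 8/11, P(W=2) = 3/11

Enumerate traces; 12 have nonzero weight after conditioning:
  (Y=0, U=0, X=3, W=2, Z=0) weight 1/768
  (Y=0, U=0, X=3, W=2, Z=1) weight 1/768
  (Y=0, U=0, X=3, W=2, Z=2) weight 1/768
  (Y=0, U=0, X=4, W=1, Z=0) weight 1/288
  (Y=0, U=0, X=4, W=1, Z=1) weight 1/288
  (Y=0, U=0, X=4, W=1, Z=2) weight 1/288
  (Y=1, U=0, X=3, W=2, Z=0) weight 1/768
  (Y=1, U=0, X=3, W=2, Z=1) weight 1/768
  … 4 more
Group by W:
  weight(W=1) = 1/48
  weight(W=2) = 1/128
Total weight = 1/48 + 1/128 = 11/384
P(W=1 | obs) = 1/48 / 11/384 = 8/11
P(W=2 | obs) = 1/128 / 11/384 = 3/11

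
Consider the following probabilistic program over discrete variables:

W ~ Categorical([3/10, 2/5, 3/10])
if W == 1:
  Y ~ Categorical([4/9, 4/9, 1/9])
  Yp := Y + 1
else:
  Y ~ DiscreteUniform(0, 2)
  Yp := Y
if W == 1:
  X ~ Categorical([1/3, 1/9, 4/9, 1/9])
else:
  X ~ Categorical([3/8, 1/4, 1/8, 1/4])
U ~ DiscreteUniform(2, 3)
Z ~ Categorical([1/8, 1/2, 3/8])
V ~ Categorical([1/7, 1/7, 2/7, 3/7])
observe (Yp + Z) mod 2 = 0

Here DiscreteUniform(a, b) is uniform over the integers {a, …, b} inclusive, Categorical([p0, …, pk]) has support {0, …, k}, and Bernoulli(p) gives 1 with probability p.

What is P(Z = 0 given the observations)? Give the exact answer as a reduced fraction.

Enumerate traces; 448 have nonzero weight after conditioning:
  (W=0, Y=0, X=0, U=2, Z=0, V=0) weight 3/8960
  (W=0, Y=0, X=0, U=2, Z=0, V=1) weight 3/8960
  (W=0, Y=0, X=0, U=2, Z=0, V=2) weight 3/4480
  (W=0, Y=0, X=0, U=2, Z=0, V=3) weight 9/8960
  (W=0, Y=0, X=0, U=2, Z=2, V=0) weight 9/8960
  (W=0, Y=0, X=0, U=2, Z=2, V=1) weight 9/8960
  (W=0, Y=0, X=0, U=2, Z=2, V=2) weight 9/4480
  (W=0, Y=0, X=0, U=2, Z=2, V=3) weight 27/8960
  (W=0, Y=1, X=0, U=2, Z=1, V=0) weight 3/2240
  … 439 more
Group by Z:
  weight(Z=0) = 13/180
  weight(Z=1) = 19/90
  weight(Z=2) = 13/60
Total weight = 13/180 + 19/90 + 13/60 = 1/2
P(Z=0 | obs) = 13/180 / 1/2 = 13/90
P(Z=1 | obs) = 19/90 / 1/2 = 19/45
P(Z=2 | obs) = 13/60 / 1/2 = 13/30

P(Z = 0 | obs) = 13/90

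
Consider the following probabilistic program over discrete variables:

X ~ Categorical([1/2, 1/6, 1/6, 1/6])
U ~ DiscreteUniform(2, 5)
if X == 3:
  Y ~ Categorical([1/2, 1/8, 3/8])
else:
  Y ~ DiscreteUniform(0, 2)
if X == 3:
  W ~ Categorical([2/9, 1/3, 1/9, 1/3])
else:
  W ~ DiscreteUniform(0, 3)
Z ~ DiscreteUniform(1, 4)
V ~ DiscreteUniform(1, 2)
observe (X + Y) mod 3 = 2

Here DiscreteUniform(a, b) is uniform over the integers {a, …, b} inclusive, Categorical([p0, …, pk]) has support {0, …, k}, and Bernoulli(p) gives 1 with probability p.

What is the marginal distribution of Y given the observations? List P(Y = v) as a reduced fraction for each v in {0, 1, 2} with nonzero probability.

P(Y=0) = 8/49, P(Y=1) = 8/49, P(Y=2) = 33/49

Enumerate traces; 512 have nonzero weight after conditioning:
  (X=0, U=2, Y=2, W=0, Z=1, V=1) weight 1/768
  (X=0, U=2, Y=2, W=0, Z=1, V=2) weight 1/768
  (X=0, U=2, Y=2, W=0, Z=2, V=1) weight 1/768
  (X=0, U=2, Y=2, W=0, Z=2, V=2) weight 1/768
  (X=0, U=2, Y=2, W=0, Z=3, V=1) weight 1/768
  (X=0, U=2, Y=2, W=0, Z=3, V=2) weight 1/768
  (X=0, U=2, Y=2, W=0, Z=4, V=1) weight 1/768
  (X=0, U=2, Y=2, W=0, Z=4, V=2) weight 1/768
  (X=1, U=2, Y=1, W=0, Z=1, V=1) weight 1/2304
  (X=2, U=2, Y=0, W=0, Z=1, V=1) weight 1/2304
  … 502 more
Group by Y:
  weight(Y=0) = 1/18
  weight(Y=1) = 1/18
  weight(Y=2) = 11/48
Total weight = 1/18 + 1/18 + 11/48 = 49/144
P(Y=0 | obs) = 1/18 / 49/144 = 8/49
P(Y=1 | obs) = 1/18 / 49/144 = 8/49
P(Y=2 | obs) = 11/48 / 49/144 = 33/49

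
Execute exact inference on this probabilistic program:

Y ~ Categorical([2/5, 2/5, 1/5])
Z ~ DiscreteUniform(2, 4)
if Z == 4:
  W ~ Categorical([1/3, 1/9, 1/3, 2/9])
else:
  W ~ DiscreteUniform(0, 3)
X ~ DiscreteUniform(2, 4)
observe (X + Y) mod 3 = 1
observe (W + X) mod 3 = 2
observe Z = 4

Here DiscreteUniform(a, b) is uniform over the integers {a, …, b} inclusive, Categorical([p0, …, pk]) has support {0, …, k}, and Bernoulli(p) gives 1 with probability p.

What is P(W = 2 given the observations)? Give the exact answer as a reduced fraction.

P(W = 2 | obs) = 6/13

Enumerate traces; 4 have nonzero weight after conditioning:
  (Y=0, Z=4, W=1, X=4) weight 2/405
  (Y=1, Z=4, W=2, X=3) weight 2/135
  (Y=2, Z=4, W=0, X=2) weight 1/135
  (Y=2, Z=4, W=3, X=2) weight 2/405
Group by W:
  weight(W=0) = 1/135
  weight(W=1) = 2/405
  weight(W=2) = 2/135
  weight(W=3) = 2/405
Total weight = 1/135 + 2/405 + 2/135 + 2/405 = 13/405
P(W=0 | obs) = 1/135 / 13/405 = 3/13
P(W=1 | obs) = 2/405 / 13/405 = 2/13
P(W=2 | obs) = 2/135 / 13/405 = 6/13
P(W=3 | obs) = 2/405 / 13/405 = 2/13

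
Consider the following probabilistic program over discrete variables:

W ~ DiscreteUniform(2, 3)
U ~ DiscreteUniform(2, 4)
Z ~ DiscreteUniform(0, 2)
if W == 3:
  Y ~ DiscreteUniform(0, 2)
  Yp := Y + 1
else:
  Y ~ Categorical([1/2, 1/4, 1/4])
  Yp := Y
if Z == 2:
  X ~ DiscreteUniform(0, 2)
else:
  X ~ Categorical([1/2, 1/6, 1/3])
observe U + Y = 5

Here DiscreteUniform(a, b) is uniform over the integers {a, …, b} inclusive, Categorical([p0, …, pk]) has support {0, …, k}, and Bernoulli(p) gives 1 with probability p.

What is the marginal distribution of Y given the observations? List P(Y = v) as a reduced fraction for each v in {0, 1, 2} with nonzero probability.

P(Y=1) = 1/2, P(Y=2) = 1/2

Enumerate traces; 36 have nonzero weight after conditioning:
  (W=2, U=3, Z=0, Y=2, X=0) weight 1/144
  (W=2, U=3, Z=0, Y=2, X=1) weight 1/432
  (W=2, U=3, Z=0, Y=2, X=2) weight 1/216
  (W=2, U=3, Z=1, Y=2, X=0) weight 1/144
  (W=2, U=3, Z=1, Y=2, X=1) weight 1/432
  (W=2, U=3, Z=1, Y=2, X=2) weight 1/216
  (W=2, U=3, Z=2, Y=2, X=0) weight 1/216
  (W=2, U=3, Z=2, Y=2, X=1) weight 1/216
  (W=2, U=4, Z=0, Y=1, X=0) weight 1/144
  … 27 more
Group by Y:
  weight(Y=1) = 7/72
  weight(Y=2) = 7/72
Total weight = 7/72 + 7/72 = 7/36
P(Y=1 | obs) = 7/72 / 7/36 = 1/2
P(Y=2 | obs) = 7/72 / 7/36 = 1/2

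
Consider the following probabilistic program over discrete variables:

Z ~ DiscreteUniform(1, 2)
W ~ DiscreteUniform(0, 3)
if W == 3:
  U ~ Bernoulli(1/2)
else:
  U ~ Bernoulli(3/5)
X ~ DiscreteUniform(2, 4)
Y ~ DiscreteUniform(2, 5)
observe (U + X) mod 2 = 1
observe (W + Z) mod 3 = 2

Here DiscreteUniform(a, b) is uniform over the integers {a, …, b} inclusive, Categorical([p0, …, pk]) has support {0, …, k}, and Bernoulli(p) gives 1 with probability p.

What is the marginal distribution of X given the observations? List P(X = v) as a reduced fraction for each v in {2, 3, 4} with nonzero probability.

Enumerate traces; 36 have nonzero weight after conditioning:
  (Z=1, W=1, U=0, X=3, Y=2) weight 1/240
  (Z=1, W=1, U=0, X=3, Y=3) weight 1/240
  (Z=1, W=1, U=0, X=3, Y=4) weight 1/240
  (Z=1, W=1, U=0, X=3, Y=5) weight 1/240
  (Z=1, W=1, U=1, X=2, Y=2) weight 1/160
  (Z=1, W=1, U=1, X=2, Y=3) weight 1/160
  (Z=1, W=1, U=1, X=2, Y=4) weight 1/160
  (Z=1, W=1, U=1, X=2, Y=5) weight 1/160
  (Z=1, W=1, U=1, X=4, Y=2) weight 1/160
  … 27 more
Group by X:
  weight(X=2) = 17/240
  weight(X=3) = 13/240
  weight(X=4) = 17/240
Total weight = 17/240 + 13/240 + 17/240 = 47/240
P(X=2 | obs) = 17/240 / 47/240 = 17/47
P(X=3 | obs) = 13/240 / 47/240 = 13/47
P(X=4 | obs) = 17/240 / 47/240 = 17/47

P(X=2) = 17/47, P(X=3) = 13/47, P(X=4) = 17/47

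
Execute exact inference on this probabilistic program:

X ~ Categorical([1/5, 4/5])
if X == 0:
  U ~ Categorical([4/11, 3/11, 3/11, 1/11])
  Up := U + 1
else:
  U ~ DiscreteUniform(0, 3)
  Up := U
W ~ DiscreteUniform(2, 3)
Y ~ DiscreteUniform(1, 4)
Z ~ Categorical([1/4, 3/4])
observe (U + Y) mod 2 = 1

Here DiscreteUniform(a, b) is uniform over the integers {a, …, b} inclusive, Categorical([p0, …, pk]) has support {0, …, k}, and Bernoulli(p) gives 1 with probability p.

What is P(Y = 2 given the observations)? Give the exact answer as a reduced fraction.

P(Y = 2 | obs) = 13/55

Enumerate traces; 64 have nonzero weight after conditioning:
  (X=0, U=0, W=2, Y=1, Z=0) weight 1/440
  (X=0, U=0, W=2, Y=1, Z=1) weight 3/440
  (X=0, U=0, W=2, Y=3, Z=0) weight 1/440
  (X=0, U=0, W=2, Y=3, Z=1) weight 3/440
  (X=0, U=0, W=3, Y=1, Z=0) weight 1/440
  (X=0, U=0, W=3, Y=1, Z=1) weight 3/440
  (X=0, U=0, W=3, Y=3, Z=0) weight 1/440
  (X=0, U=0, W=3, Y=3, Z=1) weight 3/440
  (X=0, U=1, W=2, Y=2, Z=0) weight 3/1760
  (X=0, U=1, W=2, Y=4, Z=0) weight 3/1760
  … 54 more
Group by Y:
  weight(Y=1) = 29/220
  weight(Y=2) = 13/110
  weight(Y=3) = 29/220
  weight(Y=4) = 13/110
Total weight = 29/220 + 13/110 + 29/220 + 13/110 = 1/2
P(Y=1 | obs) = 29/220 / 1/2 = 29/110
P(Y=2 | obs) = 13/110 / 1/2 = 13/55
P(Y=3 | obs) = 29/220 / 1/2 = 29/110
P(Y=4 | obs) = 13/110 / 1/2 = 13/55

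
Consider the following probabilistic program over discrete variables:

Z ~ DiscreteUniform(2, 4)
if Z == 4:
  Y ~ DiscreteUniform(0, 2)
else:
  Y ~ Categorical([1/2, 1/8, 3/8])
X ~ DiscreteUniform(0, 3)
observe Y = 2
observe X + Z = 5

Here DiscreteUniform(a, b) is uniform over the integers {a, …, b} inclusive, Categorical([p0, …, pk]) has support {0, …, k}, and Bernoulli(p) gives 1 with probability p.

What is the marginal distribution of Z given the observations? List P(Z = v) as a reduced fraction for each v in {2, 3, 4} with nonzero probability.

P(Z=2) = 9/26, P(Z=3) = 9/26, P(Z=4) = 4/13

Enumerate traces; 3 have nonzero weight after conditioning:
  (Z=2, Y=2, X=3) weight 1/32
  (Z=3, Y=2, X=2) weight 1/32
  (Z=4, Y=2, X=1) weight 1/36
Group by Z:
  weight(Z=2) = 1/32
  weight(Z=3) = 1/32
  weight(Z=4) = 1/36
Total weight = 1/32 + 1/32 + 1/36 = 13/144
P(Z=2 | obs) = 1/32 / 13/144 = 9/26
P(Z=3 | obs) = 1/32 / 13/144 = 9/26
P(Z=4 | obs) = 1/36 / 13/144 = 4/13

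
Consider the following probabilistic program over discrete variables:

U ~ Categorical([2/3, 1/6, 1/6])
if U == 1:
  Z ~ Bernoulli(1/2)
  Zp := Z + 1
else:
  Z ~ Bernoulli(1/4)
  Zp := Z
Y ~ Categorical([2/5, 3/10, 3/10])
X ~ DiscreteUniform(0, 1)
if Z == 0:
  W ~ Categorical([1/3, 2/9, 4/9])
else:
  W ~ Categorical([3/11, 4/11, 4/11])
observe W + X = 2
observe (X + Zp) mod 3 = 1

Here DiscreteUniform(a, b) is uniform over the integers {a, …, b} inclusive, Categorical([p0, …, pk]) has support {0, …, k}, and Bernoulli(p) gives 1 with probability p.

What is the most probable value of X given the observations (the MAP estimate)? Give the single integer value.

argmax_v P(X = v | obs) = 1

Enumerate traces; 15 have nonzero weight after conditioning:
  (U=0, Z=0, Y=0, X=1, W=1) weight 1/45
  (U=0, Z=0, Y=1, X=1, W=1) weight 1/60
  (U=0, Z=0, Y=2, X=1, W=1) weight 1/60
  (U=0, Z=1, Y=0, X=0, W=2) weight 2/165
  (U=0, Z=1, Y=1, X=0, W=2) weight 1/110
  (U=0, Z=1, Y=2, X=0, W=2) weight 1/110
  (U=1, Z=0, Y=0, X=0, W=2) weight 1/135
  (U=1, Z=0, Y=1, X=0, W=2) weight 1/180
  … 7 more
Group by X:
  weight(X=0) = 67/1188
  weight(X=1) = 5/72
Total weight = 67/1188 + 5/72 = 299/2376
P(X=0 | obs) = 67/1188 / 299/2376 = 134/299
P(X=1 | obs) = 5/72 / 299/2376 = 165/299
argmax = 1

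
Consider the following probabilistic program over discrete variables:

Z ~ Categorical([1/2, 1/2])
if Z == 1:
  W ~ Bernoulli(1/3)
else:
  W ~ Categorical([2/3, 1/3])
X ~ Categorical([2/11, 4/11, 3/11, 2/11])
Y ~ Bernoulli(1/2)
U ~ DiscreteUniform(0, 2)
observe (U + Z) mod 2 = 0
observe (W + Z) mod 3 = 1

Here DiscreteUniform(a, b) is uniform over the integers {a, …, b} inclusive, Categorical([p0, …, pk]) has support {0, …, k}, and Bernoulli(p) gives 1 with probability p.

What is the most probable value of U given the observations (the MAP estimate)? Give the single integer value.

argmax_v P(U = v | obs) = 1

Enumerate traces; 24 have nonzero weight after conditioning:
  (Z=0, W=1, X=0, Y=0, U=0) weight 1/198
  (Z=0, W=1, X=0, Y=0, U=2) weight 1/198
  (Z=0, W=1, X=0, Y=1, U=0) weight 1/198
  (Z=0, W=1, X=0, Y=1, U=2) weight 1/198
  (Z=0, W=1, X=1, Y=0, U=0) weight 1/99
  (Z=0, W=1, X=1, Y=0, U=2) weight 1/99
  (Z=0, W=1, X=1, Y=1, U=0) weight 1/99
  (Z=0, W=1, X=1, Y=1, U=2) weight 1/99
  (Z=1, W=0, X=0, Y=0, U=1) weight 1/99
  … 15 more
Group by U:
  weight(U=0) = 1/18
  weight(U=1) = 1/9
  weight(U=2) = 1/18
Total weight = 1/18 + 1/9 + 1/18 = 2/9
P(U=0 | obs) = 1/18 / 2/9 = 1/4
P(U=1 | obs) = 1/9 / 2/9 = 1/2
P(U=2 | obs) = 1/18 / 2/9 = 1/4
argmax = 1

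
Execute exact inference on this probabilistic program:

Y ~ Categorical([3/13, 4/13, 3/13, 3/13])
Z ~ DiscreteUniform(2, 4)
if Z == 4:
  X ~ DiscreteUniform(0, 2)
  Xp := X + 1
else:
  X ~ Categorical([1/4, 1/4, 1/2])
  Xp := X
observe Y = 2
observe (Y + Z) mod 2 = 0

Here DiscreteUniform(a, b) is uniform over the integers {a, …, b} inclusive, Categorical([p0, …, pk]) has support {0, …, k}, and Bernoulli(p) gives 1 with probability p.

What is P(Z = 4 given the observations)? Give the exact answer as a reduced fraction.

Enumerate traces; 6 have nonzero weight after conditioning:
  (Y=2, Z=2, X=0) weight 1/52
  (Y=2, Z=2, X=1) weight 1/52
  (Y=2, Z=2, X=2) weight 1/26
  (Y=2, Z=4, X=0) weight 1/39
  (Y=2, Z=4, X=1) weight 1/39
  (Y=2, Z=4, X=2) weight 1/39
Group by Z:
  weight(Z=2) = 1/13
  weight(Z=4) = 1/13
Total weight = 1/13 + 1/13 = 2/13
P(Z=2 | obs) = 1/13 / 2/13 = 1/2
P(Z=4 | obs) = 1/13 / 2/13 = 1/2

P(Z = 4 | obs) = 1/2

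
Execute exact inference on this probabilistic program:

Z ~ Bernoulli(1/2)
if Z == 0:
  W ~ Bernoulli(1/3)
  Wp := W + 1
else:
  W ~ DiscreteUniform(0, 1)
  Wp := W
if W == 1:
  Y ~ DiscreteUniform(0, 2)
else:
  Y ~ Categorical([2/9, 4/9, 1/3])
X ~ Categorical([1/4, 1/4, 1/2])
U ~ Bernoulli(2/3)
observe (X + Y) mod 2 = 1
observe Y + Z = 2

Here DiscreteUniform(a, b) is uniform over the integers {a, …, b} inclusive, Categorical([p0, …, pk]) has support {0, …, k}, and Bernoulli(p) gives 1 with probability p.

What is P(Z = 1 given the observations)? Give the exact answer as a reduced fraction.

Enumerate traces; 12 have nonzero weight after conditioning:
  (Z=0, W=0, Y=2, X=1, U=0) weight 1/108
  (Z=0, W=0, Y=2, X=1, U=1) weight 1/54
  (Z=0, W=1, Y=2, X=1, U=0) weight 1/216
  (Z=0, W=1, Y=2, X=1, U=1) weight 1/108
  (Z=1, W=0, Y=1, X=0, U=0) weight 1/108
  (Z=1, W=0, Y=1, X=0, U=1) weight 1/54
  (Z=1, W=0, Y=1, X=2, U=0) weight 1/54
  (Z=1, W=0, Y=1, X=2, U=1) weight 1/27
  … 4 more
Group by Z:
  weight(Z=0) = 1/24
  weight(Z=1) = 7/48
Total weight = 1/24 + 7/48 = 3/16
P(Z=0 | obs) = 1/24 / 3/16 = 2/9
P(Z=1 | obs) = 7/48 / 3/16 = 7/9

P(Z = 1 | obs) = 7/9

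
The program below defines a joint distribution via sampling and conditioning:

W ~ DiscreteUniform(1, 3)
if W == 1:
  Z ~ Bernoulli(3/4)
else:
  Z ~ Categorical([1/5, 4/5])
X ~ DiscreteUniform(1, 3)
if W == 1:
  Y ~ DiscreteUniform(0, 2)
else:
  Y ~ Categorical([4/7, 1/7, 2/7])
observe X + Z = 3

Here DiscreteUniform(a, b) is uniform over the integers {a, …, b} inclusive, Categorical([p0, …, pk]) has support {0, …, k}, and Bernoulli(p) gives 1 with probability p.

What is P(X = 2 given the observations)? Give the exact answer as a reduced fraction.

P(X = 2 | obs) = 47/60

Enumerate traces; 18 have nonzero weight after conditioning:
  (W=1, Z=0, X=3, Y=0) weight 1/108
  (W=1, Z=0, X=3, Y=1) weight 1/108
  (W=1, Z=0, X=3, Y=2) weight 1/108
  (W=1, Z=1, X=2, Y=0) weight 1/36
  (W=1, Z=1, X=2, Y=1) weight 1/36
  (W=1, Z=1, X=2, Y=2) weight 1/36
  (W=2, Z=0, X=3, Y=0) weight 4/315
  (W=2, Z=0, X=3, Y=1) weight 1/315
  … 10 more
Group by X:
  weight(X=2) = 47/180
  weight(X=3) = 13/180
Total weight = 47/180 + 13/180 = 1/3
P(X=2 | obs) = 47/180 / 1/3 = 47/60
P(X=3 | obs) = 13/180 / 1/3 = 13/60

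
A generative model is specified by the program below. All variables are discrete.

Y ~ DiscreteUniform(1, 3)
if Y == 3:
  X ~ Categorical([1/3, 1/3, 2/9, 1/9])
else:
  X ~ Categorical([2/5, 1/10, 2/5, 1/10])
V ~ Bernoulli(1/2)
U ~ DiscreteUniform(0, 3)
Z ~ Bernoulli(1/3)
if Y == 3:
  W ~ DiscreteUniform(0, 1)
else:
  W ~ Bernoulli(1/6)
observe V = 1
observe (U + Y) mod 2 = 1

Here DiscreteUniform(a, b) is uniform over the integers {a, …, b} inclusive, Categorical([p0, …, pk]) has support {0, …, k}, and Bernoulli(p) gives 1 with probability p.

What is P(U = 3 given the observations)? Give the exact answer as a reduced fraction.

P(U = 3 | obs) = 1/6

Enumerate traces; 96 have nonzero weight after conditioning:
  (Y=1, X=0, V=1, U=0, Z=0, W=0) weight 1/108
  (Y=1, X=0, V=1, U=0, Z=0, W=1) weight 1/540
  (Y=1, X=0, V=1, U=0, Z=1, W=0) weight 1/216
  (Y=1, X=0, V=1, U=0, Z=1, W=1) weight 1/1080
  (Y=1, X=0, V=1, U=2, Z=0, W=0) weight 1/108
  (Y=1, X=0, V=1, U=2, Z=0, W=1) weight 1/540
  (Y=1, X=0, V=1, U=2, Z=1, W=0) weight 1/216
  (Y=1, X=0, V=1, U=2, Z=1, W=1) weight 1/1080
  (Y=2, X=0, V=1, U=1, Z=0, W=0) weight 1/108
  (Y=2, X=0, V=1, U=3, Z=0, W=0) weight 1/108
  … 86 more
Group by U:
  weight(U=0) = 1/12
  weight(U=1) = 1/24
  weight(U=2) = 1/12
  weight(U=3) = 1/24
Total weight = 1/12 + 1/24 + 1/12 + 1/24 = 1/4
P(U=0 | obs) = 1/12 / 1/4 = 1/3
P(U=1 | obs) = 1/24 / 1/4 = 1/6
P(U=2 | obs) = 1/12 / 1/4 = 1/3
P(U=3 | obs) = 1/24 / 1/4 = 1/6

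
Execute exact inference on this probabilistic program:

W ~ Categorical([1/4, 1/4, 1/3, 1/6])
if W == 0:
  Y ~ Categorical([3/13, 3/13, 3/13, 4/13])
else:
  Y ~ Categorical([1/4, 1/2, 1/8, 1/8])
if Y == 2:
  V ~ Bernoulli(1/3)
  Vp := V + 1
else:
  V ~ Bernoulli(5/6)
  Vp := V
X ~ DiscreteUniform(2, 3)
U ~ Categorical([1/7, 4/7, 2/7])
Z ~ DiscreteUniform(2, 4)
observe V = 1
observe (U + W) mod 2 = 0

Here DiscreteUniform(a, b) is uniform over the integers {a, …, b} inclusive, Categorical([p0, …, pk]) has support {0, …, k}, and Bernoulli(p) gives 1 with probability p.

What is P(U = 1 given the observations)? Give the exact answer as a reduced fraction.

Enumerate traces; 144 have nonzero weight after conditioning:
  (W=0, Y=0, V=1, X=2, U=0, Z=2) weight 5/4368
  (W=0, Y=0, V=1, X=2, U=0, Z=3) weight 5/4368
  (W=0, Y=0, V=1, X=2, U=0, Z=4) weight 5/4368
  (W=0, Y=0, V=1, X=2, U=2, Z=2) weight 5/2184
  (W=0, Y=0, V=1, X=2, U=2, Z=3) weight 5/2184
  (W=0, Y=0, V=1, X=2, U=2, Z=4) weight 5/2184
  (W=0, Y=0, V=1, X=3, U=0, Z=2) weight 5/4368
  (W=0, Y=0, V=1, X=3, U=0, Z=3) weight 5/4368
  (W=1, Y=0, V=1, X=2, U=1, Z=2) weight 5/1008
  … 135 more
Group by U:
  weight(U=0) = 817/13104
  weight(U=1) = 185/1008
  weight(U=2) = 817/6552
Total weight = 817/13104 + 185/1008 + 817/6552 = 607/1638
P(U=0 | obs) = 817/13104 / 607/1638 = 817/4856
P(U=1 | obs) = 185/1008 / 607/1638 = 2405/4856
P(U=2 | obs) = 817/6552 / 607/1638 = 817/2428

P(U = 1 | obs) = 2405/4856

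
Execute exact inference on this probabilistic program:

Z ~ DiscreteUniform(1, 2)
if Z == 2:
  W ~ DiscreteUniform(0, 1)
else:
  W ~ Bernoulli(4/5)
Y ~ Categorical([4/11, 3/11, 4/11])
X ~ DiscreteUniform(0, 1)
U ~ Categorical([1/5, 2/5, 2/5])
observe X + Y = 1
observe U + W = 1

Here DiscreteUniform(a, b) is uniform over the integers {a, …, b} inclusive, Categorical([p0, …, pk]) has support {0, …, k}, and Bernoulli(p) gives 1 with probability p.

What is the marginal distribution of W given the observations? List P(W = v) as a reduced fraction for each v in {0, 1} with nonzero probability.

P(W=0) = 14/27, P(W=1) = 13/27

Enumerate traces; 8 have nonzero weight after conditioning:
  (Z=1, W=0, Y=0, X=1, U=1) weight 2/275
  (Z=1, W=0, Y=1, X=0, U=1) weight 3/550
  (Z=1, W=1, Y=0, X=1, U=0) weight 4/275
  (Z=1, W=1, Y=1, X=0, U=0) weight 3/275
  (Z=2, W=0, Y=0, X=1, U=1) weight 1/55
  (Z=2, W=0, Y=1, X=0, U=1) weight 3/220
  (Z=2, W=1, Y=0, X=1, U=0) weight 1/110
  (Z=2, W=1, Y=1, X=0, U=0) weight 3/440
Group by W:
  weight(W=0) = 49/1100
  weight(W=1) = 91/2200
Total weight = 49/1100 + 91/2200 = 189/2200
P(W=0 | obs) = 49/1100 / 189/2200 = 14/27
P(W=1 | obs) = 91/2200 / 189/2200 = 13/27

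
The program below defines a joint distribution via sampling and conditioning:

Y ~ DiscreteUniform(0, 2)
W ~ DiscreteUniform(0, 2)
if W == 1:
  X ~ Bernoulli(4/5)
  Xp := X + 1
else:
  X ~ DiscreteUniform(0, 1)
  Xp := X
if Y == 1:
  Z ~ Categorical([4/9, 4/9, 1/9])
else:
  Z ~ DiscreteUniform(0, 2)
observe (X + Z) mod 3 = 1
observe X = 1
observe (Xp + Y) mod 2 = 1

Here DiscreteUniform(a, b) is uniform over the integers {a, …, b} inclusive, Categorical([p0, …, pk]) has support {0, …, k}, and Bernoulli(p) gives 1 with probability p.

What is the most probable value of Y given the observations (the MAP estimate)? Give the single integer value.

Enumerate traces; 5 have nonzero weight after conditioning:
  (Y=0, W=0, X=1, Z=0) weight 1/54
  (Y=0, W=2, X=1, Z=0) weight 1/54
  (Y=1, W=1, X=1, Z=0) weight 16/405
  (Y=2, W=0, X=1, Z=0) weight 1/54
  (Y=2, W=2, X=1, Z=0) weight 1/54
Group by Y:
  weight(Y=0) = 1/27
  weight(Y=1) = 16/405
  weight(Y=2) = 1/27
Total weight = 1/27 + 16/405 + 1/27 = 46/405
P(Y=0 | obs) = 1/27 / 46/405 = 15/46
P(Y=1 | obs) = 16/405 / 46/405 = 8/23
P(Y=2 | obs) = 1/27 / 46/405 = 15/46
argmax = 1

argmax_v P(Y = v | obs) = 1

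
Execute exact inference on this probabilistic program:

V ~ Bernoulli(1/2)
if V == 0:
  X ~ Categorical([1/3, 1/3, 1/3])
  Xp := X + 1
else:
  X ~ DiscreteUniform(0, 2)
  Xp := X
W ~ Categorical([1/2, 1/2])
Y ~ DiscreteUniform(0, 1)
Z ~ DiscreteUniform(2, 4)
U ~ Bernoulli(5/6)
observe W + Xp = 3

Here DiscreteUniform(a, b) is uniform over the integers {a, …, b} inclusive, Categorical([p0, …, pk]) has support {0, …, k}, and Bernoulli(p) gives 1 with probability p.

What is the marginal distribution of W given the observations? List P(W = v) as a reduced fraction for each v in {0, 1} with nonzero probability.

Enumerate traces; 36 have nonzero weight after conditioning:
  (V=0, X=1, W=1, Y=0, Z=2, U=0) weight 1/432
  (V=0, X=1, W=1, Y=0, Z=2, U=1) weight 5/432
  (V=0, X=1, W=1, Y=0, Z=3, U=0) weight 1/432
  (V=0, X=1, W=1, Y=0, Z=3, U=1) weight 5/432
  (V=0, X=1, W=1, Y=0, Z=4, U=0) weight 1/432
  (V=0, X=1, W=1, Y=0, Z=4, U=1) weight 5/432
  (V=0, X=1, W=1, Y=1, Z=2, U=0) weight 1/432
  (V=0, X=1, W=1, Y=1, Z=2, U=1) weight 5/432
  (V=0, X=2, W=0, Y=0, Z=2, U=0) weight 1/432
  … 27 more
Group by W:
  weight(W=0) = 1/12
  weight(W=1) = 1/6
Total weight = 1/12 + 1/6 = 1/4
P(W=0 | obs) = 1/12 / 1/4 = 1/3
P(W=1 | obs) = 1/6 / 1/4 = 2/3

P(W=0) = 1/3, P(W=1) = 2/3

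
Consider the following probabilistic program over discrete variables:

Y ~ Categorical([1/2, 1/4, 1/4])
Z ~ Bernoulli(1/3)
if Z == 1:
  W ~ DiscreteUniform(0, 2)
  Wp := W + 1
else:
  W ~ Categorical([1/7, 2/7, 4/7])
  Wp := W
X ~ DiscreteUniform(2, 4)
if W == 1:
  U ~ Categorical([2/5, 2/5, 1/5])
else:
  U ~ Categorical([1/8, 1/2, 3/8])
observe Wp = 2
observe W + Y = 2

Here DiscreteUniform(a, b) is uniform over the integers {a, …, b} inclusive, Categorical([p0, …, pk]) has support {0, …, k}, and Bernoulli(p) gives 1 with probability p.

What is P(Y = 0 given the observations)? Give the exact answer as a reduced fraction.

P(Y = 0 | obs) = 48/55

Enumerate traces; 18 have nonzero weight after conditioning:
  (Y=0, Z=0, W=2, X=2, U=0) weight 1/126
  (Y=0, Z=0, W=2, X=2, U=1) weight 2/63
  (Y=0, Z=0, W=2, X=2, U=2) weight 1/42
  (Y=0, Z=0, W=2, X=3, U=0) weight 1/126
  (Y=0, Z=0, W=2, X=3, U=1) weight 2/63
  (Y=0, Z=0, W=2, X=3, U=2) weight 1/42
  (Y=0, Z=0, W=2, X=4, U=0) weight 1/126
  (Y=0, Z=0, W=2, X=4, U=1) weight 2/63
  (Y=1, Z=1, W=1, X=2, U=0) weight 1/270
  … 9 more
Group by Y:
  weight(Y=0) = 4/21
  weight(Y=1) = 1/36
Total weight = 4/21 + 1/36 = 55/252
P(Y=0 | obs) = 4/21 / 55/252 = 48/55
P(Y=1 | obs) = 1/36 / 55/252 = 7/55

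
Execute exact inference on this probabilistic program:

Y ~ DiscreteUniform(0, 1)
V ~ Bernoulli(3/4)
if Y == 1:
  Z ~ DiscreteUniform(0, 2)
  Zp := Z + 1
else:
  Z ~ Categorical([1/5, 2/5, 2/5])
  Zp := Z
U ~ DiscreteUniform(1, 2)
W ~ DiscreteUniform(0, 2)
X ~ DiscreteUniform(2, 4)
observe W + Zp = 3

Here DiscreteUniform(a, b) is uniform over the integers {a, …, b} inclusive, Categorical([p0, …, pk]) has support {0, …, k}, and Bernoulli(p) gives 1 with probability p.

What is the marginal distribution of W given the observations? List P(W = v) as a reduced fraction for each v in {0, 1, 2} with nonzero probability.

Enumerate traces; 60 have nonzero weight after conditioning:
  (Y=0, V=0, Z=1, U=1, W=2, X=2) weight 1/360
  (Y=0, V=0, Z=1, U=1, W=2, X=3) weight 1/360
  (Y=0, V=0, Z=1, U=1, W=2, X=4) weight 1/360
  (Y=0, V=0, Z=1, U=2, W=2, X=2) weight 1/360
  (Y=0, V=0, Z=1, U=2, W=2, X=3) weight 1/360
  (Y=0, V=0, Z=1, U=2, W=2, X=4) weight 1/360
  (Y=0, V=0, Z=2, U=1, W=1, X=2) weight 1/360
  (Y=0, V=0, Z=2, U=1, W=1, X=3) weight 1/360
  (Y=1, V=0, Z=2, U=1, W=0, X=2) weight 1/432
  … 51 more
Group by W:
  weight(W=0) = 1/18
  weight(W=1) = 11/90
  weight(W=2) = 11/90
Total weight = 1/18 + 11/90 + 11/90 = 3/10
P(W=0 | obs) = 1/18 / 3/10 = 5/27
P(W=1 | obs) = 11/90 / 3/10 = 11/27
P(W=2 | obs) = 11/90 / 3/10 = 11/27

P(W=0) = 5/27, P(W=1) = 11/27, P(W=2) = 11/27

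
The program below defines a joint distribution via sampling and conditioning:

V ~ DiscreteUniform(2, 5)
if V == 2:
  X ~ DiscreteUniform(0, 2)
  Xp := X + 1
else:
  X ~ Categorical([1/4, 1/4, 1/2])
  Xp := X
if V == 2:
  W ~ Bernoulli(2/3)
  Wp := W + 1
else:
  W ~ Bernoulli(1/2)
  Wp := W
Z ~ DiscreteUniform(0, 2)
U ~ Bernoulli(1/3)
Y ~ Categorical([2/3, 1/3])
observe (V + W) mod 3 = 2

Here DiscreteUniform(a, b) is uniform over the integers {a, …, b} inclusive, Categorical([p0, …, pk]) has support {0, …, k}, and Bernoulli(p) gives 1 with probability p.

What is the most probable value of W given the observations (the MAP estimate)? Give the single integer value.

Enumerate traces; 108 have nonzero weight after conditioning:
  (V=2, X=0, W=0, Z=0, U=0, Y=0) weight 1/243
  (V=2, X=0, W=0, Z=0, U=0, Y=1) weight 1/486
  (V=2, X=0, W=0, Z=0, U=1, Y=0) weight 1/486
  (V=2, X=0, W=0, Z=0, U=1, Y=1) weight 1/972
  (V=2, X=0, W=0, Z=1, U=0, Y=0) weight 1/243
  (V=2, X=0, W=0, Z=1, U=0, Y=1) weight 1/486
  (V=2, X=0, W=0, Z=1, U=1, Y=0) weight 1/486
  (V=2, X=0, W=0, Z=1, U=1, Y=1) weight 1/972
  (V=4, X=0, W=1, Z=0, U=0, Y=0) weight 1/216
  … 99 more
Group by W:
  weight(W=0) = 5/24
  weight(W=1) = 1/8
Total weight = 5/24 + 1/8 = 1/3
P(W=0 | obs) = 5/24 / 1/3 = 5/8
P(W=1 | obs) = 1/8 / 1/3 = 3/8
argmax = 0

argmax_v P(W = v | obs) = 0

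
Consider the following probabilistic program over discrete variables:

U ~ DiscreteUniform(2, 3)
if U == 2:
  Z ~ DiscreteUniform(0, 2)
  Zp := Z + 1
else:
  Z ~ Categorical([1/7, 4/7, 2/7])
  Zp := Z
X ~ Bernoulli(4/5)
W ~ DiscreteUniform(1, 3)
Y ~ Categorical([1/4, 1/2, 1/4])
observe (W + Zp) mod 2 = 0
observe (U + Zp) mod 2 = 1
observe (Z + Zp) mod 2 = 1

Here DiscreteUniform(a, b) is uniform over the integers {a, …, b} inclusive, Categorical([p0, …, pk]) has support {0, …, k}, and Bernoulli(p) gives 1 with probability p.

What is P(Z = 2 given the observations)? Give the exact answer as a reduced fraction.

P(Z = 2 | obs) = 1/2

Enumerate traces; 24 have nonzero weight after conditioning:
  (U=2, Z=0, X=0, W=1, Y=0) weight 1/360
  (U=2, Z=0, X=0, W=1, Y=1) weight 1/180
  (U=2, Z=0, X=0, W=1, Y=2) weight 1/360
  (U=2, Z=0, X=0, W=3, Y=0) weight 1/360
  (U=2, Z=0, X=0, W=3, Y=1) weight 1/180
  (U=2, Z=0, X=0, W=3, Y=2) weight 1/360
  (U=2, Z=0, X=1, W=1, Y=0) weight 1/90
  (U=2, Z=0, X=1, W=1, Y=1) weight 1/45
  (U=2, Z=2, X=0, W=1, Y=0) weight 1/360
  … 15 more
Group by Z:
  weight(Z=0) = 1/9
  weight(Z=2) = 1/9
Total weight = 1/9 + 1/9 = 2/9
P(Z=0 | obs) = 1/9 / 2/9 = 1/2
P(Z=2 | obs) = 1/9 / 2/9 = 1/2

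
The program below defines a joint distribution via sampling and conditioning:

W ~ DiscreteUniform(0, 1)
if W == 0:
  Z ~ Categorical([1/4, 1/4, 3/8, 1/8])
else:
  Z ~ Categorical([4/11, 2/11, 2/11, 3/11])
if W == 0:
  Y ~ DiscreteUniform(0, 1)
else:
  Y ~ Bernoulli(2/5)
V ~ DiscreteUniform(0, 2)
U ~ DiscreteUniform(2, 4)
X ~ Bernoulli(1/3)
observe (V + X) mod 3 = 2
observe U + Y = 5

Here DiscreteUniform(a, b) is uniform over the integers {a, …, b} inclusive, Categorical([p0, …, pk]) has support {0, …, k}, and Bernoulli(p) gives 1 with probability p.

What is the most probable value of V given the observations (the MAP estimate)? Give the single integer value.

argmax_v P(V = v | obs) = 2

Enumerate traces; 16 have nonzero weight after conditioning:
  (W=0, Z=0, Y=1, V=1, U=4, X=1) weight 1/432
  (W=0, Z=0, Y=1, V=2, U=4, X=0) weight 1/216
  (W=0, Z=1, Y=1, V=1, U=4, X=1) weight 1/432
  (W=0, Z=1, Y=1, V=2, U=4, X=0) weight 1/216
  (W=0, Z=2, Y=1, V=1, U=4, X=1) weight 1/288
  (W=0, Z=2, Y=1, V=2, U=4, X=0) weight 1/144
  (W=0, Z=3, Y=1, V=1, U=4, X=1) weight 1/864
  (W=0, Z=3, Y=1, V=2, U=4, X=0) weight 1/432
  … 8 more
Group by V:
  weight(V=1) = 1/60
  weight(V=2) = 1/30
Total weight = 1/60 + 1/30 = 1/20
P(V=1 | obs) = 1/60 / 1/20 = 1/3
P(V=2 | obs) = 1/30 / 1/20 = 2/3
argmax = 2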